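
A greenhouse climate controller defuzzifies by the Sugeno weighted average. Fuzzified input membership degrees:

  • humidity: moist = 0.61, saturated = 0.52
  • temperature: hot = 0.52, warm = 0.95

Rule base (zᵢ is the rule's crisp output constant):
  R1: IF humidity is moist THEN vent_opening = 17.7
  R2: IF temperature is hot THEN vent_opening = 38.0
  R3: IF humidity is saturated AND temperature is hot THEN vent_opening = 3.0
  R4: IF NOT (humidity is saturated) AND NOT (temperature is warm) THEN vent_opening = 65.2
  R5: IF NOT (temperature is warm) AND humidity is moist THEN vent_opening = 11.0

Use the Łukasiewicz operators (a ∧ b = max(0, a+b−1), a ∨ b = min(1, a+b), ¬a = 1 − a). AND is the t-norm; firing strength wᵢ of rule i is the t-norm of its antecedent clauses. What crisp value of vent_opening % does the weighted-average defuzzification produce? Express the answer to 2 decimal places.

R1 (z=17.7): moist=0.61 → w = 0.61
R2 (z=38.0): hot=0.52 → w = 0.52
R3 (z=3.0): saturated=0.52, hot=0.52; AND[max(0, a+b−1)] → w = 0.04
R4 (z=65.2): ¬saturated=1−0.52=0.48, ¬warm=1−0.95=0.05; AND[max(0, a+b−1)] → w = 0.00
R5 (z=11.0): ¬warm=1−0.95=0.05, moist=0.61; AND[max(0, a+b−1)] → w = 0.00
Weighted average = (0.61·17.7 + 0.52·38.0 + 0.04·3.0 + 0.00·65.2 + 0.00·11.0) / (0.61 + 0.52 + 0.04 + 0.00 + 0.00)
  = 30.6770 / 1.1700 = 26.22

26.22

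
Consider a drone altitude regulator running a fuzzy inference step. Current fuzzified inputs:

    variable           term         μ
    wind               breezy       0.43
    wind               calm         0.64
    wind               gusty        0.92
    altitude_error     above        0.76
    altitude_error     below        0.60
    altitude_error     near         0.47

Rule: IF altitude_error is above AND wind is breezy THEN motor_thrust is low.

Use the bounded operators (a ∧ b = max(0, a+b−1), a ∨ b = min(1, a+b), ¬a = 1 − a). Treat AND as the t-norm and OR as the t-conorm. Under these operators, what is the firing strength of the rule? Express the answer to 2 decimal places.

0.19

firing strength: above=0.76, breezy=0.43; AND[max(0, a+b−1)] → w = 0.19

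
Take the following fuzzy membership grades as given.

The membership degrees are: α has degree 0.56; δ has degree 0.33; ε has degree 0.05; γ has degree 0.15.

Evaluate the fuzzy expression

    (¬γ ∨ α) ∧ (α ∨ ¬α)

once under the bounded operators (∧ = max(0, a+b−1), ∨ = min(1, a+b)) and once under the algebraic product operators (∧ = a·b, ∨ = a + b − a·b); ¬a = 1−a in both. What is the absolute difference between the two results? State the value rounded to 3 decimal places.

Under bounded:
  ¬γ = 1 − 0.15 = 0.85
  ¬γ ∨ α = min(1, a+b) on (0.85, 0.56) = 1.00
  ¬α = 1 − 0.56 = 0.44
  α ∨ ¬α = min(1, a+b) on (0.56, 0.44) = 1.00
  (¬γ ∨ α) ∧ (α ∨ ¬α) = max(0, a+b−1) on (1.00, 1.00) = 1.00
  → value = 1.0000
Under algebraic product:
  ¬γ = 1 − 0.1500 = 0.8500
  ¬γ ∨ α = a + b − a·b on (0.8500, 0.5600) = 0.9340
  ¬α = 1 − 0.5600 = 0.4400
  α ∨ ¬α = a + b − a·b on (0.5600, 0.4400) = 0.7536
  (¬γ ∨ α) ∧ (α ∨ ¬α) = a·b on (0.9340, 0.7536) = 0.7039
  → value = 0.7039
|1.0000 − 0.7039| = 0.296

0.296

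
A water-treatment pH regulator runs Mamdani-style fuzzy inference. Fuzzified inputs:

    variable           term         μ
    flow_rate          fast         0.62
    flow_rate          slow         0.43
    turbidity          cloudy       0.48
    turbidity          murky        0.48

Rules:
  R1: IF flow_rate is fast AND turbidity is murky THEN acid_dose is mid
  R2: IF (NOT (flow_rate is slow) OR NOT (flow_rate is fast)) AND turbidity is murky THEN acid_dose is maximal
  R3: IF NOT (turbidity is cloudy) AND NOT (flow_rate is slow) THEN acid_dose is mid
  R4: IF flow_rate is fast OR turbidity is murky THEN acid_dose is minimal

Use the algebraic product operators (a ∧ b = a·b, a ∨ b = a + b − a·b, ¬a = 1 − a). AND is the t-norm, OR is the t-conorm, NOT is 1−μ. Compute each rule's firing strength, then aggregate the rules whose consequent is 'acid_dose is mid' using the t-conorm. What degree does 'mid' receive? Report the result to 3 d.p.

0.506

R1: fast=0.62, murky=0.48; AND[a·b] → w = 0.2976
R2: (¬slow=1−0.43=0.57 OR ¬fast=1−0.62=0.38) = 0.7334; AND[a·b] with murky=0.48 → w = 0.3520
R3: ¬cloudy=1−0.48=0.52, ¬slow=1−0.43=0.57; AND[a·b] → w = 0.2964
R4: fast=0.62, murky=0.48; OR[a + b − a·b] → w = 0.8024
Rules with consequent 'mid': {R1, R3} → strengths 0.2976, 0.2964
Aggregate via t-conorm [a + b − a·b]: 0.5058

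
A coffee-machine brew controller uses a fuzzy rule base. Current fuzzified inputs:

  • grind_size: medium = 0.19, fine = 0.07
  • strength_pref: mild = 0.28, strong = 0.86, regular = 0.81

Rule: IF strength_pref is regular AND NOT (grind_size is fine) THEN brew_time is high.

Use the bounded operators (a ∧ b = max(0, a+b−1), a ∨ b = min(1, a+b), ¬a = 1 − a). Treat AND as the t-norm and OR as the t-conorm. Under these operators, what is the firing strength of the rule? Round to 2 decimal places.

firing strength: regular=0.81, ¬fine=1−0.07=0.93; AND[max(0, a+b−1)] → w = 0.74

0.74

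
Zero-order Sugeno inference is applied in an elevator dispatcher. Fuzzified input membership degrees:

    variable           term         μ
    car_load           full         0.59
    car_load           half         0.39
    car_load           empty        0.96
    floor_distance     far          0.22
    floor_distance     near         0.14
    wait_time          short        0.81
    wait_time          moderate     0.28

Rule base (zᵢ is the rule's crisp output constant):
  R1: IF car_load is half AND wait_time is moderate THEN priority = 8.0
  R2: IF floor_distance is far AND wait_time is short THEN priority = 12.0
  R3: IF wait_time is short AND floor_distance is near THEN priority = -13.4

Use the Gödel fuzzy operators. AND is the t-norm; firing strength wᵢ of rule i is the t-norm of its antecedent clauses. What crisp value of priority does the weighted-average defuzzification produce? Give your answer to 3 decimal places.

R1 (z=8.0): half=0.39, moderate=0.28; AND[min(a, b)] → w = 0.28
R2 (z=12.0): far=0.22, short=0.81; AND[min(a, b)] → w = 0.22
R3 (z=-13.4): short=0.81, near=0.14; AND[min(a, b)] → w = 0.14
Weighted average = (0.28·8.0 + 0.22·12.0 + 0.14·-13.4) / (0.28 + 0.22 + 0.14)
  = 3.0040 / 0.6400 = 4.694

4.694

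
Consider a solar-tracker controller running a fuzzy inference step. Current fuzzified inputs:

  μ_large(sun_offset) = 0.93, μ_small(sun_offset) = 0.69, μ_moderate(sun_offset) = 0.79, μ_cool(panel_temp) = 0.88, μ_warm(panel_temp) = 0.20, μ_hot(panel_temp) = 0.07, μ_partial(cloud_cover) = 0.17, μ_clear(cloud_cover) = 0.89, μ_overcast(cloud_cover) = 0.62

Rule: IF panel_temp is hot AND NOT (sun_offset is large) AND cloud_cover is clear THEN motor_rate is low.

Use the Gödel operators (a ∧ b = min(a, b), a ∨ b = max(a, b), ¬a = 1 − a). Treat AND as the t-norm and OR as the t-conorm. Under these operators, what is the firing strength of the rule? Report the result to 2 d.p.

firing strength: hot=0.07, ¬large=1−0.93=0.07, clear=0.89; AND[min(a, b)] → w = 0.07

0.07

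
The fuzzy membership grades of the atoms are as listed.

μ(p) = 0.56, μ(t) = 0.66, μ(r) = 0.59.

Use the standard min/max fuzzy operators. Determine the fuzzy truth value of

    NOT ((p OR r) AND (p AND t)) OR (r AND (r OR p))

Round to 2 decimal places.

0.59

p OR r = max(a, b) on (0.56, 0.59) = 0.59
p AND t = min(a, b) on (0.56, 0.66) = 0.56
(p OR r) AND (p AND t) = min(a, b) on (0.59, 0.56) = 0.56
NOT ((p OR r) AND (p AND t)) = 1 − 0.56 = 0.44
r OR p = max(a, b) on (0.59, 0.56) = 0.59
r AND (r OR p) = min(a, b) on (0.59, 0.59) = 0.59
NOT ((p OR r) AND (p AND t)) OR (r AND (r OR p)) = max(a, b) on (0.44, 0.59) = 0.59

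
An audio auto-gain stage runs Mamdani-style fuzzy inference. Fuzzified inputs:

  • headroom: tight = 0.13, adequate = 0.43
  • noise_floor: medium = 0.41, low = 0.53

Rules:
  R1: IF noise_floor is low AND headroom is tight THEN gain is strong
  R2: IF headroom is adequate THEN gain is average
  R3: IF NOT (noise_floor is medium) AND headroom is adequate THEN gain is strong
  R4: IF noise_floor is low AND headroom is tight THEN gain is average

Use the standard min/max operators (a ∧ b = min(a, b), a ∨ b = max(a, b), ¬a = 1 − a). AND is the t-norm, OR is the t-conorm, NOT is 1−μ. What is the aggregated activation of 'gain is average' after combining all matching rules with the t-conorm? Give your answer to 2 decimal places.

0.43

R1: low=0.53, tight=0.13; AND[min(a, b)] → w = 0.13
R2: adequate=0.43 → w = 0.43
R3: ¬medium=1−0.41=0.59, adequate=0.43; AND[min(a, b)] → w = 0.43
R4: low=0.53, tight=0.13; AND[min(a, b)] → w = 0.13
Rules with consequent 'average': {R2, R4} → strengths 0.43, 0.13
Aggregate via t-conorm [max(a, b)]: 0.43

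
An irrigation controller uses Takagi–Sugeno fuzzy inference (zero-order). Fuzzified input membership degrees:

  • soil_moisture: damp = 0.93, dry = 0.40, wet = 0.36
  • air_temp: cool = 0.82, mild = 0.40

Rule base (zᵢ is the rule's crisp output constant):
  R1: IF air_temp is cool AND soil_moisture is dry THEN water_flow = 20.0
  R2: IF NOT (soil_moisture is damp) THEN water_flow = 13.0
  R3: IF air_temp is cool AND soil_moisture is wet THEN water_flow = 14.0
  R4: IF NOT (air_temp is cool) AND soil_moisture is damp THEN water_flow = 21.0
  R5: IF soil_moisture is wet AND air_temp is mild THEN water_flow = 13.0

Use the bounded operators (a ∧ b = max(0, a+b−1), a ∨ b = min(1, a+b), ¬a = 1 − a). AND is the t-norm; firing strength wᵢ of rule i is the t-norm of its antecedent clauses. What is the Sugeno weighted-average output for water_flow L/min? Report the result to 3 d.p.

R1 (z=20.0): cool=0.82, dry=0.40; AND[max(0, a+b−1)] → w = 0.22
R2 (z=13.0): ¬damp=1−0.93=0.07 → w = 0.07
R3 (z=14.0): cool=0.82, wet=0.36; AND[max(0, a+b−1)] → w = 0.18
R4 (z=21.0): ¬cool=1−0.82=0.18, damp=0.93; AND[max(0, a+b−1)] → w = 0.11
R5 (z=13.0): wet=0.36, mild=0.40; AND[max(0, a+b−1)] → w = 0.00
Weighted average = (0.22·20.0 + 0.07·13.0 + 0.18·14.0 + 0.11·21.0 + 0.00·13.0) / (0.22 + 0.07 + 0.18 + 0.11 + 0.00)
  = 10.1400 / 0.5800 = 17.483

17.483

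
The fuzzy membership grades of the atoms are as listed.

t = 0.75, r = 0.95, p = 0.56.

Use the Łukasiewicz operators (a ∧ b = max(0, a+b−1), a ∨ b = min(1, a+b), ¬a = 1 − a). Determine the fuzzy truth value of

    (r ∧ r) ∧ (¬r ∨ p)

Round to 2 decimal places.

0.51

r ∧ r = max(0, a+b−1) on (0.95, 0.95) = 0.90
¬r = 1 − 0.95 = 0.05
¬r ∨ p = min(1, a+b) on (0.05, 0.56) = 0.61
(r ∧ r) ∧ (¬r ∨ p) = max(0, a+b−1) on (0.90, 0.61) = 0.51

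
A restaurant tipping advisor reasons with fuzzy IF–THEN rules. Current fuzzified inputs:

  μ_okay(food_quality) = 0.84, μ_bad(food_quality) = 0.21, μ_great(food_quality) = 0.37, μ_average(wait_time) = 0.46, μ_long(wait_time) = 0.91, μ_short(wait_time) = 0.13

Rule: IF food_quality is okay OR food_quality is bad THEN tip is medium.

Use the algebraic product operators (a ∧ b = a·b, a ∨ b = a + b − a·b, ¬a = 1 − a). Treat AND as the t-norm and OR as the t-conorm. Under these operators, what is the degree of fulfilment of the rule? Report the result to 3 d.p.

firing strength: okay=0.84, bad=0.21; OR[a + b − a·b] → w = 0.8736

0.874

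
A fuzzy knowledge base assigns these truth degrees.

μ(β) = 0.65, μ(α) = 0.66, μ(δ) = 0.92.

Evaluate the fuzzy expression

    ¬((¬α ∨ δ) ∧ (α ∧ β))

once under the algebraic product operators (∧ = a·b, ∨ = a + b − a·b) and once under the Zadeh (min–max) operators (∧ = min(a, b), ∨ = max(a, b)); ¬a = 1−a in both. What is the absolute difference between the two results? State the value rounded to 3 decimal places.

0.244

Under algebraic product:
  ¬α = 1 − 0.6600 = 0.3400
  ¬α ∨ δ = a + b − a·b on (0.3400, 0.9200) = 0.9472
  α ∧ β = a·b on (0.6600, 0.6500) = 0.4290
  (¬α ∨ δ) ∧ (α ∧ β) = a·b on (0.9472, 0.4290) = 0.4063
  ¬((¬α ∨ δ) ∧ (α ∧ β)) = 1 − 0.4063 = 0.5937
  → value = 0.5937
Under Zadeh (min–max):
  ¬α = 1 − 0.66 = 0.34
  ¬α ∨ δ = max(a, b) on (0.34, 0.92) = 0.92
  α ∧ β = min(a, b) on (0.66, 0.65) = 0.65
  (¬α ∨ δ) ∧ (α ∧ β) = min(a, b) on (0.92, 0.65) = 0.65
  ¬((¬α ∨ δ) ∧ (α ∧ β)) = 1 − 0.65 = 0.35
  → value = 0.3500
|0.5937 − 0.3500| = 0.244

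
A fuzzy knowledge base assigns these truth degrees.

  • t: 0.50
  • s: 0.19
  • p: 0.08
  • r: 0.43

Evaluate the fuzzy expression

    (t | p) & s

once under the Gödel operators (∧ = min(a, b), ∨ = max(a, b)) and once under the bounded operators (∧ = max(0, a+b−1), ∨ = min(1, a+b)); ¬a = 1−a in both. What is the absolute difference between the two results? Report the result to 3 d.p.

Under Gödel:
  t | p = max(a, b) on (0.50, 0.08) = 0.50
  (t | p) & s = min(a, b) on (0.50, 0.19) = 0.19
  → value = 0.1900
Under bounded:
  t | p = min(1, a+b) on (0.50, 0.08) = 0.58
  (t | p) & s = max(0, a+b−1) on (0.58, 0.19) = 0.00
  → value = 0.0000
|0.1900 − 0.0000| = 0.190

0.190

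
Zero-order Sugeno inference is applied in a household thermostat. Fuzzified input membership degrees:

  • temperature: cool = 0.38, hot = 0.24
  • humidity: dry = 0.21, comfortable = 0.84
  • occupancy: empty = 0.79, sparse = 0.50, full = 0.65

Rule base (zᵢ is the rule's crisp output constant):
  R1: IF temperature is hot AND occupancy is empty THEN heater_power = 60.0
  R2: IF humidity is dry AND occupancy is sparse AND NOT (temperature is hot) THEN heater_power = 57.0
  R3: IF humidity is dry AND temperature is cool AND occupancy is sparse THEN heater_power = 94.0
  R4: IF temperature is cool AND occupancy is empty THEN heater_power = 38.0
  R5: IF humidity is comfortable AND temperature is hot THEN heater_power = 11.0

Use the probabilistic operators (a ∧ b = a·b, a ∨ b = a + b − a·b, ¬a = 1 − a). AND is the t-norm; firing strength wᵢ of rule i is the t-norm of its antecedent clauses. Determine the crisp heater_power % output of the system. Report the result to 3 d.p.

41.056

R1 (z=60.0): hot=0.24, empty=0.79; AND[a·b] → w = 0.1896
R2 (z=57.0): dry=0.21, sparse=0.50, ¬hot=1−0.24=0.76; AND[a·b] → w = 0.0798
R3 (z=94.0): dry=0.21, cool=0.38, sparse=0.50; AND[a·b] → w = 0.0399
R4 (z=38.0): cool=0.38, empty=0.79; AND[a·b] → w = 0.3002
R5 (z=11.0): comfortable=0.84, hot=0.24; AND[a·b] → w = 0.2016
Weighted average = (0.1896·60.0 + 0.0798·57.0 + 0.0399·94.0 + 0.3002·38.0 + 0.2016·11.0) / (0.1896 + 0.0798 + 0.0399 + 0.3002 + 0.2016)
  = 33.3004 / 0.8111 = 41.056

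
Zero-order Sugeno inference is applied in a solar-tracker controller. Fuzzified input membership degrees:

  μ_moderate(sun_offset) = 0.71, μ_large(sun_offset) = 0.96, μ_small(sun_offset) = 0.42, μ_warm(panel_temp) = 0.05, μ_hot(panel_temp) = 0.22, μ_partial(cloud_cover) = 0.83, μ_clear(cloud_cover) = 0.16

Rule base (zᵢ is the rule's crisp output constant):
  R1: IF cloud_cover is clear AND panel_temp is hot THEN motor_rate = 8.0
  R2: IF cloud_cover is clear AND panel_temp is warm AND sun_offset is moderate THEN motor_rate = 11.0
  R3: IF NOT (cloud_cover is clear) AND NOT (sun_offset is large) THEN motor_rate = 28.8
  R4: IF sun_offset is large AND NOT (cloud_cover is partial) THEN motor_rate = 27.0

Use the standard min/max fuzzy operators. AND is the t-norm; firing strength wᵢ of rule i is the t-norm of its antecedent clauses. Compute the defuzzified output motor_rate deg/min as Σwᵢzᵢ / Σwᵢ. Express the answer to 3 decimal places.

18.029

R1 (z=8.0): clear=0.16, hot=0.22; AND[min(a, b)] → w = 0.16
R2 (z=11.0): clear=0.16, warm=0.05, moderate=0.71; AND[min(a, b)] → w = 0.05
R3 (z=28.8): ¬clear=1−0.16=0.84, ¬large=1−0.96=0.04; AND[min(a, b)] → w = 0.04
R4 (z=27.0): large=0.96, ¬partial=1−0.83=0.17; AND[min(a, b)] → w = 0.17
Weighted average = (0.16·8.0 + 0.05·11.0 + 0.04·28.8 + 0.17·27.0) / (0.16 + 0.05 + 0.04 + 0.17)
  = 7.5720 / 0.4200 = 18.029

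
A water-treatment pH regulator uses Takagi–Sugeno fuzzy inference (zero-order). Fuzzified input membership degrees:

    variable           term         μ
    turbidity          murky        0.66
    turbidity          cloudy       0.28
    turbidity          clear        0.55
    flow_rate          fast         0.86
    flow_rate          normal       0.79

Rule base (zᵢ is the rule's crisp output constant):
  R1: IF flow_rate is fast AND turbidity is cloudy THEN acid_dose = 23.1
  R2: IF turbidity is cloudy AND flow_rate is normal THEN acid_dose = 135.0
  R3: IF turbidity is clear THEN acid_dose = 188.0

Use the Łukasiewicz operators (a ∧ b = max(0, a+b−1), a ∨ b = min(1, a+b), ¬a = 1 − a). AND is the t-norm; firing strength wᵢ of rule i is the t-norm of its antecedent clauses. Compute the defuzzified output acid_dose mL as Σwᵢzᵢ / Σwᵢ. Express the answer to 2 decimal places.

152.74

R1 (z=23.1): fast=0.86, cloudy=0.28; AND[max(0, a+b−1)] → w = 0.14
R2 (z=135.0): cloudy=0.28, normal=0.79; AND[max(0, a+b−1)] → w = 0.07
R3 (z=188.0): clear=0.55 → w = 0.55
Weighted average = (0.14·23.1 + 0.07·135.0 + 0.55·188.0) / (0.14 + 0.07 + 0.55)
  = 116.0840 / 0.7600 = 152.74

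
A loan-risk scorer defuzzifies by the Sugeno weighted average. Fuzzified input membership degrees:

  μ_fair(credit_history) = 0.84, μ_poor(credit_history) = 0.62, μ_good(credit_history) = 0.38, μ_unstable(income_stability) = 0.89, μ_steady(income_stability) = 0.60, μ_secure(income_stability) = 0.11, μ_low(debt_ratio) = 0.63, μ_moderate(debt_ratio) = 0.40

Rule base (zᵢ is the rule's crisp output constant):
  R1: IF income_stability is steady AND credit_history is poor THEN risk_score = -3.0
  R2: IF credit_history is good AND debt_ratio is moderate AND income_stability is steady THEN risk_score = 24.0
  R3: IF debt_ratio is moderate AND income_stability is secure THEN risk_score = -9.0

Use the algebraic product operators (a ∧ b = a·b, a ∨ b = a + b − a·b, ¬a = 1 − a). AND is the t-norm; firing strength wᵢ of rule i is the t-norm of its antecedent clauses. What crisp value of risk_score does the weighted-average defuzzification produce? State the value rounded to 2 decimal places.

R1 (z=-3.0): steady=0.60, poor=0.62; AND[a·b] → w = 0.3720
R2 (z=24.0): good=0.38, moderate=0.40, steady=0.60; AND[a·b] → w = 0.0912
R3 (z=-9.0): moderate=0.40, secure=0.11; AND[a·b] → w = 0.0440
Weighted average = (0.3720·-3.0 + 0.0912·24.0 + 0.0440·-9.0) / (0.3720 + 0.0912 + 0.0440)
  = 0.6768 / 0.5072 = 1.33

1.33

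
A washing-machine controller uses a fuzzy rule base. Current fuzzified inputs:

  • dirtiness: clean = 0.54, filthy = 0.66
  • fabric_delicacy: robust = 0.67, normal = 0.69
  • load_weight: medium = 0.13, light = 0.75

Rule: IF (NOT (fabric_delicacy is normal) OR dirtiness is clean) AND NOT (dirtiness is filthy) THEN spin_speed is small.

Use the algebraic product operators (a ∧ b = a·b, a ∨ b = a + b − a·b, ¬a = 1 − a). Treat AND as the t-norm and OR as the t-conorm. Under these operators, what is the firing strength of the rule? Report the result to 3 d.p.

0.232

firing strength: (¬normal=1−0.69=0.31 OR clean=0.54) = 0.6826; AND[a·b] with ¬filthy=1−0.66=0.34 → w = 0.2321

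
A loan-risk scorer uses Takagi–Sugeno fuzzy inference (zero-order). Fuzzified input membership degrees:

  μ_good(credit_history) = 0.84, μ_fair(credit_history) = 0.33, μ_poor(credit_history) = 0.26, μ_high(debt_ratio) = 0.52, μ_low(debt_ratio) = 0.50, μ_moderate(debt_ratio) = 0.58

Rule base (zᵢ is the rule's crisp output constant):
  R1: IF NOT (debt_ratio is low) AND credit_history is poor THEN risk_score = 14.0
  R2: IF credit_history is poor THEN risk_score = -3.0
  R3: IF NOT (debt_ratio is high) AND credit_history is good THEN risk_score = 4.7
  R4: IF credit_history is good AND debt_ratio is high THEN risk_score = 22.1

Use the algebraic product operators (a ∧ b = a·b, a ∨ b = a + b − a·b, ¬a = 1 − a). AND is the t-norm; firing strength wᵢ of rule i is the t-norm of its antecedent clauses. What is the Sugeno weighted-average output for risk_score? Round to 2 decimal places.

R1 (z=14.0): ¬low=1−0.50=0.50, poor=0.26; AND[a·b] → w = 0.1300
R2 (z=-3.0): poor=0.26 → w = 0.2600
R3 (z=4.7): ¬high=1−0.52=0.48, good=0.84; AND[a·b] → w = 0.4032
R4 (z=22.1): good=0.84, high=0.52; AND[a·b] → w = 0.4368
Weighted average = (0.1300·14.0 + 0.2600·-3.0 + 0.4032·4.7 + 0.4368·22.1) / (0.1300 + 0.2600 + 0.4032 + 0.4368)
  = 12.5883 / 1.2300 = 10.23

10.23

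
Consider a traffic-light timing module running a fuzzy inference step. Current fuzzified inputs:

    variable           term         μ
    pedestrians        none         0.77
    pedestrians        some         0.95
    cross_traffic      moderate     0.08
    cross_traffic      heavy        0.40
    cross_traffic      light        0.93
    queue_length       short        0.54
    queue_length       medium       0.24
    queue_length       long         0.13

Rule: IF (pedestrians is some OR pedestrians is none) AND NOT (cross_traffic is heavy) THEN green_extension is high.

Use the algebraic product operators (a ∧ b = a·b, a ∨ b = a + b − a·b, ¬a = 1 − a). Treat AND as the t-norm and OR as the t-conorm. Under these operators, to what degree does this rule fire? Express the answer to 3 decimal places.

firing strength: (some=0.95 OR none=0.77) = 0.9885; AND[a·b] with ¬heavy=1−0.40=0.60 → w = 0.5931

0.593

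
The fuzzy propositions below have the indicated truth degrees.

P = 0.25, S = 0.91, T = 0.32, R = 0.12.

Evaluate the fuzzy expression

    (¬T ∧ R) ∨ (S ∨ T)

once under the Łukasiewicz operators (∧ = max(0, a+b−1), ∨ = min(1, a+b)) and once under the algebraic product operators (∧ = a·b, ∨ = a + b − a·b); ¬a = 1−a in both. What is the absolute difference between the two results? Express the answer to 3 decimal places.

0.056

Under Łukasiewicz:
  ¬T = 1 − 0.32 = 0.68
  ¬T ∧ R = max(0, a+b−1) on (0.68, 0.12) = 0.00
  S ∨ T = min(1, a+b) on (0.91, 0.32) = 1.00
  (¬T ∧ R) ∨ (S ∨ T) = min(1, a+b) on (0.00, 1.00) = 1.00
  → value = 1.0000
Under algebraic product:
  ¬T = 1 − 0.3200 = 0.6800
  ¬T ∧ R = a·b on (0.6800, 0.1200) = 0.0816
  S ∨ T = a + b − a·b on (0.9100, 0.3200) = 0.9388
  (¬T ∧ R) ∨ (S ∨ T) = a + b − a·b on (0.0816, 0.9388) = 0.9438
  → value = 0.9438
|1.0000 − 0.9438| = 0.056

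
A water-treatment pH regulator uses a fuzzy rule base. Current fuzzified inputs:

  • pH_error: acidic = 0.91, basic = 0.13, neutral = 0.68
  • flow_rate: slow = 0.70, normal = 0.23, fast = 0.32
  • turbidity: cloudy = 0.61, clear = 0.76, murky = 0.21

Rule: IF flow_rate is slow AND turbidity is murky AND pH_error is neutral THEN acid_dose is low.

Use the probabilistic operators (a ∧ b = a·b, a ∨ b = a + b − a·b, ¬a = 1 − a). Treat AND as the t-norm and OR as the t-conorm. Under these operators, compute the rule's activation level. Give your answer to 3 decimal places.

firing strength: slow=0.70, murky=0.21, neutral=0.68; AND[a·b] → w = 0.1000

0.100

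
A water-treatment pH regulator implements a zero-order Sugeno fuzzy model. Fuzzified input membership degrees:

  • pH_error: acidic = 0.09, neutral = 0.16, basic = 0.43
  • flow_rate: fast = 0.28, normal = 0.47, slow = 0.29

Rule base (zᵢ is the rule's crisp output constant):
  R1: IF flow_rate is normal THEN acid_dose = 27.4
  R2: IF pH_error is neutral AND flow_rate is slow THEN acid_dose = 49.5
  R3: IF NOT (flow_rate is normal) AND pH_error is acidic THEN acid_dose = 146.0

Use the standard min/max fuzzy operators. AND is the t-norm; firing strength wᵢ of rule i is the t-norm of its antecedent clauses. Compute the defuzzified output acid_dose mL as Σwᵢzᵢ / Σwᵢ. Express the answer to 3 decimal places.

R1 (z=27.4): normal=0.47 → w = 0.47
R2 (z=49.5): neutral=0.16, slow=0.29; AND[min(a, b)] → w = 0.16
R3 (z=146.0): ¬normal=1−0.47=0.53, acidic=0.09; AND[min(a, b)] → w = 0.09
Weighted average = (0.47·27.4 + 0.16·49.5 + 0.09·146.0) / (0.47 + 0.16 + 0.09)
  = 33.9380 / 0.7200 = 47.136

47.136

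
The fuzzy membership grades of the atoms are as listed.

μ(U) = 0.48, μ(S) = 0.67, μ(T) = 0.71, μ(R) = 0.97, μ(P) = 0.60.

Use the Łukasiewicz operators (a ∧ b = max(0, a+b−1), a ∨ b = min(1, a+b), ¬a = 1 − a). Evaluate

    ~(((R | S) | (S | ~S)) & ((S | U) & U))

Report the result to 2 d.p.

0.52

R | S = min(1, a+b) on (0.97, 0.67) = 1.00
~S = 1 − 0.67 = 0.33
S | ~S = min(1, a+b) on (0.67, 0.33) = 1.00
(R | S) | (S | ~S) = min(1, a+b) on (1.00, 1.00) = 1.00
S | U = min(1, a+b) on (0.67, 0.48) = 1.00
(S | U) & U = max(0, a+b−1) on (1.00, 0.48) = 0.48
((R | S) | (S | ~S)) & ((S | U) & U) = max(0, a+b−1) on (1.00, 0.48) = 0.48
~(((R | S) | (S | ~S)) & ((S | U) & U)) = 1 − 0.48 = 0.52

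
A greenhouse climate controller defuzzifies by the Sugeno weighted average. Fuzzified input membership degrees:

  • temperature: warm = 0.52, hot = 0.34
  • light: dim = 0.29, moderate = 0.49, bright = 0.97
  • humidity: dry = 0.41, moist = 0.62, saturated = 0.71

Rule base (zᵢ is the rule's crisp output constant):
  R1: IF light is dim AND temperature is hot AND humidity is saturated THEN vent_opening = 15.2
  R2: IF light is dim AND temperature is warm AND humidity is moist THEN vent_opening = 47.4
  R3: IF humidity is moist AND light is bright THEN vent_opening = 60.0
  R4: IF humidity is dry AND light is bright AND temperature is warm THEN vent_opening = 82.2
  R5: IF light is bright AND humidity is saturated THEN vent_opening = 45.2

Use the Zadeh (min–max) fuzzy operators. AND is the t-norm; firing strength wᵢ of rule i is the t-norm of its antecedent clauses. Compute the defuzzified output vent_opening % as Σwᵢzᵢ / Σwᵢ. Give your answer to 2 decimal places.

52.22

R1 (z=15.2): dim=0.29, hot=0.34, saturated=0.71; AND[min(a, b)] → w = 0.29
R2 (z=47.4): dim=0.29, warm=0.52, moist=0.62; AND[min(a, b)] → w = 0.29
R3 (z=60.0): moist=0.62, bright=0.97; AND[min(a, b)] → w = 0.62
R4 (z=82.2): dry=0.41, bright=0.97, warm=0.52; AND[min(a, b)] → w = 0.41
R5 (z=45.2): bright=0.97, saturated=0.71; AND[min(a, b)] → w = 0.71
Weighted average = (0.29·15.2 + 0.29·47.4 + 0.62·60.0 + 0.41·82.2 + 0.71·45.2) / (0.29 + 0.29 + 0.62 + 0.41 + 0.71)
  = 121.1480 / 2.3200 = 52.22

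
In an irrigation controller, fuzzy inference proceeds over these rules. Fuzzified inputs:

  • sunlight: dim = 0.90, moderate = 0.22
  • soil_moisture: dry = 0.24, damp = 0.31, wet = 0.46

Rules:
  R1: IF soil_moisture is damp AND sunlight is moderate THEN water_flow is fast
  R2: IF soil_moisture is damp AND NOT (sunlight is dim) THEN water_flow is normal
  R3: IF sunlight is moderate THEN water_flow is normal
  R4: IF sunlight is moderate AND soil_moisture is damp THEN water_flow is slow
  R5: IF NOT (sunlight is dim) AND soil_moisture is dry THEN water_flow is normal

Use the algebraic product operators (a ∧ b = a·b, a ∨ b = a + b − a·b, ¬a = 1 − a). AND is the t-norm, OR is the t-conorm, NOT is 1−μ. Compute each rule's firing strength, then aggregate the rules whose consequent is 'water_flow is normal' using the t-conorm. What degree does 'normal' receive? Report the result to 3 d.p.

0.262

R1: damp=0.31, moderate=0.22; AND[a·b] → w = 0.0682
R2: damp=0.31, ¬dim=1−0.90=0.10; AND[a·b] → w = 0.0310
R3: moderate=0.22 → w = 0.2200
R4: moderate=0.22, damp=0.31; AND[a·b] → w = 0.0682
R5: ¬dim=1−0.90=0.10, dry=0.24; AND[a·b] → w = 0.0240
Rules with consequent 'normal': {R2, R3, R5} → strengths 0.0310, 0.2200, 0.0240
Aggregate via t-conorm [a + b − a·b]: 0.2623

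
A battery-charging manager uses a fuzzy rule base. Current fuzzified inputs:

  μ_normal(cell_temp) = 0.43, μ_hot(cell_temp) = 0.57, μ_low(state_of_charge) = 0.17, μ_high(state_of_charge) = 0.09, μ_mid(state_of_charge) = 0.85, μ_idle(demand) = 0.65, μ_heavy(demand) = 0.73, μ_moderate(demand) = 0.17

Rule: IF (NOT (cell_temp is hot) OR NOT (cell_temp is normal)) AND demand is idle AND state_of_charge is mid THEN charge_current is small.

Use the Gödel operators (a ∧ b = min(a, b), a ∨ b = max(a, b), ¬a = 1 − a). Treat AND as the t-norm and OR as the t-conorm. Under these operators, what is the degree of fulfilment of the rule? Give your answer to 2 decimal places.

0.57

firing strength: (¬hot=1−0.57=0.43 OR ¬normal=1−0.43=0.57) = 0.57; AND[min(a, b)] with idle=0.65, mid=0.85 → w = 0.57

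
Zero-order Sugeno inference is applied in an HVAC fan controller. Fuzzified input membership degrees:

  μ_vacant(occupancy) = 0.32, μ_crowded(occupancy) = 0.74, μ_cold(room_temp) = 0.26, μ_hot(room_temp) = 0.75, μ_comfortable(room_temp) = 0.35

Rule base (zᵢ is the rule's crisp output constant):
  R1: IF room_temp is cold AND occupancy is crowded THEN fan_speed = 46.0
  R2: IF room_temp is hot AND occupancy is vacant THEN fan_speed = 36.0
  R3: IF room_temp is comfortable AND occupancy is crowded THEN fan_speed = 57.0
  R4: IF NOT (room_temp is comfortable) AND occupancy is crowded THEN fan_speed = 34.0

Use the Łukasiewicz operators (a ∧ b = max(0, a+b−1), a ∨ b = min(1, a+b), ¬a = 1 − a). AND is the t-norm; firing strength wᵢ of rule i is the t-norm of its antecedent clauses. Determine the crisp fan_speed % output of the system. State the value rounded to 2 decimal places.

38.02

R1 (z=46.0): cold=0.26, crowded=0.74; AND[max(0, a+b−1)] → w = 0.00
R2 (z=36.0): hot=0.75, vacant=0.32; AND[max(0, a+b−1)] → w = 0.07
R3 (z=57.0): comfortable=0.35, crowded=0.74; AND[max(0, a+b−1)] → w = 0.09
R4 (z=34.0): ¬comfortable=1−0.35=0.65, crowded=0.74; AND[max(0, a+b−1)] → w = 0.39
Weighted average = (0.00·46.0 + 0.07·36.0 + 0.09·57.0 + 0.39·34.0) / (0.00 + 0.07 + 0.09 + 0.39)
  = 20.9100 / 0.5500 = 38.02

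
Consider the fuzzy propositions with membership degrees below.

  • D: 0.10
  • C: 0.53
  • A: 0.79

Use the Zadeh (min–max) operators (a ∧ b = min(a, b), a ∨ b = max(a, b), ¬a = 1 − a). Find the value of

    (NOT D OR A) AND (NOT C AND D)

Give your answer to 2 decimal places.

0.10

NOT D = 1 − 0.10 = 0.90
NOT D OR A = max(a, b) on (0.90, 0.79) = 0.90
NOT C = 1 − 0.53 = 0.47
NOT C AND D = min(a, b) on (0.47, 0.10) = 0.10
(NOT D OR A) AND (NOT C AND D) = min(a, b) on (0.90, 0.10) = 0.10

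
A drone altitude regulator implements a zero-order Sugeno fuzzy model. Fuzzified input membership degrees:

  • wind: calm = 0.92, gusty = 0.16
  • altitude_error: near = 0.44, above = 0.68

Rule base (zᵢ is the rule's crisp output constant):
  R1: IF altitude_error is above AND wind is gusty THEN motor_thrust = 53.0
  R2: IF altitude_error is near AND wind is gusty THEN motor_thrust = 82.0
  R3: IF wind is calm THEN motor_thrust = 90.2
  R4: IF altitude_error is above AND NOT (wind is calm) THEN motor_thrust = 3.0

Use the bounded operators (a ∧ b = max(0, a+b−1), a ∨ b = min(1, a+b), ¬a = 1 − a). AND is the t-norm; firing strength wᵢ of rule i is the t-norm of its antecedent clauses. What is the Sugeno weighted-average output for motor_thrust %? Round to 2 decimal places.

90.20

R1 (z=53.0): above=0.68, gusty=0.16; AND[max(0, a+b−1)] → w = 0.00
R2 (z=82.0): near=0.44, gusty=0.16; AND[max(0, a+b−1)] → w = 0.00
R3 (z=90.2): calm=0.92 → w = 0.92
R4 (z=3.0): above=0.68, ¬calm=1−0.92=0.08; AND[max(0, a+b−1)] → w = 0.00
Weighted average = (0.00·53.0 + 0.00·82.0 + 0.92·90.2 + 0.00·3.0) / (0.00 + 0.00 + 0.92 + 0.00)
  = 82.9840 / 0.9200 = 90.20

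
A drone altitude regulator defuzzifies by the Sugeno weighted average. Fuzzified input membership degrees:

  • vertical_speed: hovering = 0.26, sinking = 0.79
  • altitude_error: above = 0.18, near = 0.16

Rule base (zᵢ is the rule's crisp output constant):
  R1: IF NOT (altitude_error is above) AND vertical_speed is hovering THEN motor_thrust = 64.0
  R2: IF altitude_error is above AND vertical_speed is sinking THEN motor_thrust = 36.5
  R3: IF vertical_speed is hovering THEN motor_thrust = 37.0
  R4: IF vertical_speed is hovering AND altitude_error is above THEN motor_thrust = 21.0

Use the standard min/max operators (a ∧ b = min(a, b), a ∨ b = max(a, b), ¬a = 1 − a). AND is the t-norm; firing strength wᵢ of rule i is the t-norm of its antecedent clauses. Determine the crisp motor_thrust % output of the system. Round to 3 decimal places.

R1 (z=64.0): ¬above=1−0.18=0.82, hovering=0.26; AND[min(a, b)] → w = 0.26
R2 (z=36.5): above=0.18, sinking=0.79; AND[min(a, b)] → w = 0.18
R3 (z=37.0): hovering=0.26 → w = 0.26
R4 (z=21.0): hovering=0.26, above=0.18; AND[min(a, b)] → w = 0.18
Weighted average = (0.26·64.0 + 0.18·36.5 + 0.26·37.0 + 0.18·21.0) / (0.26 + 0.18 + 0.26 + 0.18)
  = 36.6100 / 0.8800 = 41.602

41.602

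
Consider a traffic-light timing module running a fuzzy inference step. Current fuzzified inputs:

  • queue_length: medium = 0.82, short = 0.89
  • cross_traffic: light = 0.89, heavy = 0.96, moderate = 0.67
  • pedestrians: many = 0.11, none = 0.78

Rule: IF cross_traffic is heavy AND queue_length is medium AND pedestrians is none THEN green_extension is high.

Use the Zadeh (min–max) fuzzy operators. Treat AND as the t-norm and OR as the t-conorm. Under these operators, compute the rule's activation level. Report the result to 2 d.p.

firing strength: heavy=0.96, medium=0.82, none=0.78; AND[min(a, b)] → w = 0.78

0.78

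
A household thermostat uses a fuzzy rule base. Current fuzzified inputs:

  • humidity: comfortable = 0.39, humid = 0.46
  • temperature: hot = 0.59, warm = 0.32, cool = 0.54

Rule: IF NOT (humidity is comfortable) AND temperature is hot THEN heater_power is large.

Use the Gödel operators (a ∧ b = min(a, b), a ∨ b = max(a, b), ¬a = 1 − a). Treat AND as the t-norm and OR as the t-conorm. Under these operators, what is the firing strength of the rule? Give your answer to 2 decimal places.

firing strength: ¬comfortable=1−0.39=0.61, hot=0.59; AND[min(a, b)] → w = 0.59

0.59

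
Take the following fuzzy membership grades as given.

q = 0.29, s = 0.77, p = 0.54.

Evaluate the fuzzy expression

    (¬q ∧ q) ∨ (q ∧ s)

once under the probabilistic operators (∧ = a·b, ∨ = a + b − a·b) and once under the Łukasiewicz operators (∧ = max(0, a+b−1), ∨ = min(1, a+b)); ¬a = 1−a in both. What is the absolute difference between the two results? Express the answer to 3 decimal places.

Under probabilistic:
  ¬q = 1 − 0.2900 = 0.7100
  ¬q ∧ q = a·b on (0.7100, 0.2900) = 0.2059
  q ∧ s = a·b on (0.2900, 0.7700) = 0.2233
  (¬q ∧ q) ∨ (q ∧ s) = a + b − a·b on (0.2059, 0.2233) = 0.3832
  → value = 0.3832
Under Łukasiewicz:
  ¬q = 1 − 0.29 = 0.71
  ¬q ∧ q = max(0, a+b−1) on (0.71, 0.29) = 0.00
  q ∧ s = max(0, a+b−1) on (0.29, 0.77) = 0.06
  (¬q ∧ q) ∨ (q ∧ s) = min(1, a+b) on (0.00, 0.06) = 0.06
  → value = 0.0600
|0.3832 − 0.0600| = 0.323

0.323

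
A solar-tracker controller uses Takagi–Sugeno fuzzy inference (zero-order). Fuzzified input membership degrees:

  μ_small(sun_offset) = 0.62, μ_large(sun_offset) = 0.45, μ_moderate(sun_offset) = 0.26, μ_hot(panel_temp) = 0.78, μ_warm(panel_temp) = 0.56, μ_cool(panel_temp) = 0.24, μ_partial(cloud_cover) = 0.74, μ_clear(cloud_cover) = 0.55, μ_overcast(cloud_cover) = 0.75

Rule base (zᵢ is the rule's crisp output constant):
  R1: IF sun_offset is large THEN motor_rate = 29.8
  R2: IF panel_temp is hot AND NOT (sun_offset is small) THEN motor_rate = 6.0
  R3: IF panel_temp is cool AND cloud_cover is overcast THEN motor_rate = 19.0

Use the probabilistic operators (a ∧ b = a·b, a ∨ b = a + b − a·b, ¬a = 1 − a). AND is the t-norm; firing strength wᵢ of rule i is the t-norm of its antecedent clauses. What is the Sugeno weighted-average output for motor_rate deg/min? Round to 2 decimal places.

R1 (z=29.8): large=0.45 → w = 0.4500
R2 (z=6.0): hot=0.78, ¬small=1−0.62=0.38; AND[a·b] → w = 0.2964
R3 (z=19.0): cool=0.24, overcast=0.75; AND[a·b] → w = 0.1800
Weighted average = (0.4500·29.8 + 0.2964·6.0 + 0.1800·19.0) / (0.4500 + 0.2964 + 0.1800)
  = 18.6084 / 0.9264 = 20.09

20.09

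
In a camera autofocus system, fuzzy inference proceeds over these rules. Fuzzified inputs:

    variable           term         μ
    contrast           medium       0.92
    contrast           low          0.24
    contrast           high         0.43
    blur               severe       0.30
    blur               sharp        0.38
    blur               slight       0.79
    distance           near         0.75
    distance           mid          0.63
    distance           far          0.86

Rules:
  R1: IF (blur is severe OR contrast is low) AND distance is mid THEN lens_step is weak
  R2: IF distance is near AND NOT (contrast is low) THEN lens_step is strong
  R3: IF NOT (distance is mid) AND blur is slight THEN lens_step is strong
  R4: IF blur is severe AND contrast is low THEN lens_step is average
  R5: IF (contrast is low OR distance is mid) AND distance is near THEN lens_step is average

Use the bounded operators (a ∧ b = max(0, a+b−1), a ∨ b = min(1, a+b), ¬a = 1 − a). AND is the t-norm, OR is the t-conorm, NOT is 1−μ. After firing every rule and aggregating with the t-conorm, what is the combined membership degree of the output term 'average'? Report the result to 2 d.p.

R1: (severe=0.30 OR low=0.24) = 0.54; AND[max(0, a+b−1)] with mid=0.63 → w = 0.17
R2: near=0.75, ¬low=1−0.24=0.76; AND[max(0, a+b−1)] → w = 0.51
R3: ¬mid=1−0.63=0.37, slight=0.79; AND[max(0, a+b−1)] → w = 0.16
R4: severe=0.30, low=0.24; AND[max(0, a+b−1)] → w = 0.00
R5: (low=0.24 OR mid=0.63) = 0.87; AND[max(0, a+b−1)] with near=0.75 → w = 0.62
Rules with consequent 'average': {R4, R5} → strengths 0.00, 0.62
Aggregate via t-conorm [min(1, a+b)]: 0.62

0.62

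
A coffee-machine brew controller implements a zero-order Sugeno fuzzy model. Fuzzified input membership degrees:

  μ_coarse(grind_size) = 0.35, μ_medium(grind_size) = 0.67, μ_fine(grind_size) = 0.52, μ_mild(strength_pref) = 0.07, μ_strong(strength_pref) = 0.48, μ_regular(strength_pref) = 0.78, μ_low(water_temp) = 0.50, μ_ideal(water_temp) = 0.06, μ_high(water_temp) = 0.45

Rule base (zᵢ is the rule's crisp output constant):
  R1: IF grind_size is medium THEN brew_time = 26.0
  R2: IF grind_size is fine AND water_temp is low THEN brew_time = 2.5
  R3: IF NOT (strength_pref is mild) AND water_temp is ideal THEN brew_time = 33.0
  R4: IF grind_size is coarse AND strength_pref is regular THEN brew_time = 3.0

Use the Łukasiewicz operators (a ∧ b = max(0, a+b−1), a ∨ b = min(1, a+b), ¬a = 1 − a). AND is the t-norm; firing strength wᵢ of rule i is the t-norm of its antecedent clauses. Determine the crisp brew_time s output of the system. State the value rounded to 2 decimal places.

21.78

R1 (z=26.0): medium=0.67 → w = 0.67
R2 (z=2.5): fine=0.52, low=0.50; AND[max(0, a+b−1)] → w = 0.02
R3 (z=33.0): ¬mild=1−0.07=0.93, ideal=0.06; AND[max(0, a+b−1)] → w = 0.00
R4 (z=3.0): coarse=0.35, regular=0.78; AND[max(0, a+b−1)] → w = 0.13
Weighted average = (0.67·26.0 + 0.02·2.5 + 0.00·33.0 + 0.13·3.0) / (0.67 + 0.02 + 0.00 + 0.13)
  = 17.8600 / 0.8200 = 21.78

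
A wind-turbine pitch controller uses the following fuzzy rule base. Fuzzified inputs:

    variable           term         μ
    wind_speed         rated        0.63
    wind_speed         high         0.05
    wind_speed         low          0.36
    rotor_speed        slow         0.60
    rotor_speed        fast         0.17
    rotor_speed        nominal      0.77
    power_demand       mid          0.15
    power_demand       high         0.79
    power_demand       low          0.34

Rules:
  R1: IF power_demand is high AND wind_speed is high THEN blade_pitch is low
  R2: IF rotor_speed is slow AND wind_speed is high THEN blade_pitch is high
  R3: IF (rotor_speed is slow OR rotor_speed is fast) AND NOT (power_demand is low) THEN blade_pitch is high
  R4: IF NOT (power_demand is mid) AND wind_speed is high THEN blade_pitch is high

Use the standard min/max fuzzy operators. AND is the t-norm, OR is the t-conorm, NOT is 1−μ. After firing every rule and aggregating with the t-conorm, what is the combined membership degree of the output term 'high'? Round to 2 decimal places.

R1: high=0.79, high=0.05; AND[min(a, b)] → w = 0.05
R2: slow=0.60, high=0.05; AND[min(a, b)] → w = 0.05
R3: (slow=0.60 OR fast=0.17) = 0.60; AND[min(a, b)] with ¬low=1−0.34=0.66 → w = 0.60
R4: ¬mid=1−0.15=0.85, high=0.05; AND[min(a, b)] → w = 0.05
Rules with consequent 'high': {R2, R3, R4} → strengths 0.05, 0.60, 0.05
Aggregate via t-conorm [max(a, b)]: 0.60

0.60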